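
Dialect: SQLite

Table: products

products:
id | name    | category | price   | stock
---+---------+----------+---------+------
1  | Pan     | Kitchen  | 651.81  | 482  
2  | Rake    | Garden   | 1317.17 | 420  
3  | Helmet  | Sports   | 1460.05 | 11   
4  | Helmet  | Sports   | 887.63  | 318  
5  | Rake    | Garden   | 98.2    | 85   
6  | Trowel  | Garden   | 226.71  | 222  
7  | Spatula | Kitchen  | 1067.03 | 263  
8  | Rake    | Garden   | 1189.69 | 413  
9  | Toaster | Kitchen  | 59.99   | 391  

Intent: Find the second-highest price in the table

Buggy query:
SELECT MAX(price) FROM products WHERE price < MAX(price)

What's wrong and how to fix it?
Bug: The inner MAX is an aggregate inside WHERE, which is not allowed

Fix: Compute the overall MAX in a subquery, then take MAX of rows below it

Corrected query:
SELECT MAX(price) FROM products WHERE price < (SELECT MAX(price) FROM products)

Result:
MAX(price)
----------
1317.17   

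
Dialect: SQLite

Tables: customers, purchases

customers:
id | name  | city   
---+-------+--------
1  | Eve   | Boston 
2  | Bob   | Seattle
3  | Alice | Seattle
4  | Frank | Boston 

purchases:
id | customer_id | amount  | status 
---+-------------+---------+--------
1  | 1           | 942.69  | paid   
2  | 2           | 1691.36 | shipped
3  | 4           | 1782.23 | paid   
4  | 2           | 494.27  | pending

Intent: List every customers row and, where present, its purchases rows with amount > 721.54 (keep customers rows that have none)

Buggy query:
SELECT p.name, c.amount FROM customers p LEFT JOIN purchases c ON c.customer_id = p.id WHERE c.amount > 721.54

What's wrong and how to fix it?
Bug: A WHERE condition on the right-hand table after LEFT JOIN drops unmatched parents

Fix: Put 'c.amount > 721.54' in the JOIN's ON clause instead of WHERE

Corrected query:
SELECT p.name, c.amount FROM customers p LEFT JOIN purchases c ON c.customer_id = p.id AND c.amount > 721.54

Result:
name  | amount 
------+--------
Eve   | 942.69 
Bob   | 1691.36
Alice | NULL   
Frank | 1782.23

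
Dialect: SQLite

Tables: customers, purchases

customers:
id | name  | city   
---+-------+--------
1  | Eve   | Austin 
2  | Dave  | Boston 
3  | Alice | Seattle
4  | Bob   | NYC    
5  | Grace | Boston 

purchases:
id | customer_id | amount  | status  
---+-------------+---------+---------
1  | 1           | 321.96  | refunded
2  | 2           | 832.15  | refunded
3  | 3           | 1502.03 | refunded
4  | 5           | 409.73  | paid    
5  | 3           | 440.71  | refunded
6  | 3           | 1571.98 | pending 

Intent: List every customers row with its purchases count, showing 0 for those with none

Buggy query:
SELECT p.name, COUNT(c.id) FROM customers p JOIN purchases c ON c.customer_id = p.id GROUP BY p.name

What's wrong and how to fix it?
Bug: INNER JOIN drops customers rows that have no matching purchases rows

Fix: Switch to LEFT JOIN to retain unmatched parent rows

Corrected query:
SELECT p.name, COUNT(c.id) FROM customers p LEFT JOIN purchases c ON c.customer_id = p.id GROUP BY p.name

Result:
name  | COUNT(c.id)
------+------------
Alice | 3          
Bob   | 0          
Dave  | 1          
Eve   | 1          
Grace | 1          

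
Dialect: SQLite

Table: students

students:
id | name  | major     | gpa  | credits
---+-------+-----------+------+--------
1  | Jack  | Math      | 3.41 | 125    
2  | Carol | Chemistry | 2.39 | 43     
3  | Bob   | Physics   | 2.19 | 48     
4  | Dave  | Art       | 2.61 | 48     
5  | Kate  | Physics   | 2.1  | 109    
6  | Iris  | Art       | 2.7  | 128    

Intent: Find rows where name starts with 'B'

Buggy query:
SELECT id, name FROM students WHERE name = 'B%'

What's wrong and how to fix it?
Bug: '=' compares the literal string including the % character; pattern matching needs LIKE

Fix: Use LIKE for wildcard pattern matching

Corrected query:
SELECT id, name FROM students WHERE name LIKE 'B%'

Result:
id | name
---+-----
3  | Bob 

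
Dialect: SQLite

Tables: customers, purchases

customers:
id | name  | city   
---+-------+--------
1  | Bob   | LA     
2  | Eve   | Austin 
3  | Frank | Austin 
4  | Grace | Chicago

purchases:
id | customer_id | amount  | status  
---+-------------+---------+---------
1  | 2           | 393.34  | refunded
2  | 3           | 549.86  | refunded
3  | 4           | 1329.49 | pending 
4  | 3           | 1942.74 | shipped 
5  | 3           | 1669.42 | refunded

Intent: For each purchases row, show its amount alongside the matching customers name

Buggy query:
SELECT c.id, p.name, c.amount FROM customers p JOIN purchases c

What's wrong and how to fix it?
Bug: Missing join condition: each purchases row is matched to all customers rows instead of just its own

Fix: Add ON c.customer_id = p.id to the JOIN

Corrected query:
SELECT c.id, p.name, c.amount FROM customers p JOIN purchases c ON c.customer_id = p.id

Result:
id | name  | amount 
---+-------+--------
1  | Eve   | 393.34 
2  | Frank | 549.86 
3  | Grace | 1329.49
4  | Frank | 1942.74
5  | Frank | 1669.42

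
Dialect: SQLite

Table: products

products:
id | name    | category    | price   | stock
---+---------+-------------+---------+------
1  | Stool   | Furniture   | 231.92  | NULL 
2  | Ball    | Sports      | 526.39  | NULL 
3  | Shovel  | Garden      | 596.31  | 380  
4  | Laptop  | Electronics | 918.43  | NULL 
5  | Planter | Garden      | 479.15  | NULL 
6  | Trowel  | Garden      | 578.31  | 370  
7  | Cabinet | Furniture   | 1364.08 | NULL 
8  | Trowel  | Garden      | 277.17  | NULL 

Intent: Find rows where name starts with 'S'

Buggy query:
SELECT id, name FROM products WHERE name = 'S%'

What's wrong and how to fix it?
Bug: '=' compares the literal string including the % character; pattern matching needs LIKE

Fix: Use LIKE for wildcard pattern matching

Corrected query:
SELECT id, name FROM products WHERE name LIKE 'S%'

Result:
id | name  
---+-------
1  | Stool 
3  | Shovel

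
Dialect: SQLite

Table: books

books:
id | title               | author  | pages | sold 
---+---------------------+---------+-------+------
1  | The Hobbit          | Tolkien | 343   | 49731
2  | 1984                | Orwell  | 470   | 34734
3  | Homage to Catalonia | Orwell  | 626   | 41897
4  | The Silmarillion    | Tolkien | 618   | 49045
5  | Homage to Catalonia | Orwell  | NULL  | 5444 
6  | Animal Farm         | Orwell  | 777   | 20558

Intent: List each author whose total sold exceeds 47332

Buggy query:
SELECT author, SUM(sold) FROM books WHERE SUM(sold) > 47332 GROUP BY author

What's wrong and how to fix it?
Bug: SUM(sold) is an aggregate, but WHERE filters rows before aggregation

Fix: Use HAVING (which filters groups after aggregation) instead of WHERE

Corrected query:
SELECT author, SUM(sold) FROM books GROUP BY author HAVING SUM(sold) > 47332

Result:
author  | SUM(sold)
--------+----------
Orwell  | 102633   
Tolkien | 98776    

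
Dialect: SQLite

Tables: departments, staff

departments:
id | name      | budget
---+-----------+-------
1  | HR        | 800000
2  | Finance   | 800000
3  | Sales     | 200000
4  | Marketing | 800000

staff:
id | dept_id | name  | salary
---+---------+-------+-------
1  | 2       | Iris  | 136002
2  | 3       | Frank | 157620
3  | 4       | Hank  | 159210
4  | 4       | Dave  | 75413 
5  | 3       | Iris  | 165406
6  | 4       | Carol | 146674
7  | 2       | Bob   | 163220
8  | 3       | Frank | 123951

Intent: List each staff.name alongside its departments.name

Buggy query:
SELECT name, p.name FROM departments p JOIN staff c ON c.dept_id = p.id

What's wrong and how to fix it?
Bug: 'name' exists in both joined tables, so the database can't tell which one is meant

Fix: Qualify the column with its table alias (c.name)

Corrected query:
SELECT c.name, p.name FROM departments p JOIN staff c ON c.dept_id = p.id

Result:
name  | name     
------+----------
Iris  | Finance  
Frank | Sales    
Hank  | Marketing
Dave  | Marketing
Iris  | Sales    
Carol | Marketing
Bob   | Finance  
Frank | Sales    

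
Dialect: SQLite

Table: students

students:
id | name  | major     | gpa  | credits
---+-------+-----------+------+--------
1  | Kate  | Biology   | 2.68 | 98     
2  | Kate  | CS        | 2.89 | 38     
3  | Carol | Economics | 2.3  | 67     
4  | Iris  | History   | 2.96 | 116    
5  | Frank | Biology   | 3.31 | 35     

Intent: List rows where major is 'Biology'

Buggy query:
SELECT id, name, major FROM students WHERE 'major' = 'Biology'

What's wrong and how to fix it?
Bug: Single quotes denote string literals in SQL; the column name is being compared as a constant string

Fix: Reference the column as major without single quotes

Corrected query:
SELECT id, name, major FROM students WHERE major = 'Biology'

Result:
id | name  | major  
---+-------+--------
1  | Kate  | Biology
5  | Frank | Biology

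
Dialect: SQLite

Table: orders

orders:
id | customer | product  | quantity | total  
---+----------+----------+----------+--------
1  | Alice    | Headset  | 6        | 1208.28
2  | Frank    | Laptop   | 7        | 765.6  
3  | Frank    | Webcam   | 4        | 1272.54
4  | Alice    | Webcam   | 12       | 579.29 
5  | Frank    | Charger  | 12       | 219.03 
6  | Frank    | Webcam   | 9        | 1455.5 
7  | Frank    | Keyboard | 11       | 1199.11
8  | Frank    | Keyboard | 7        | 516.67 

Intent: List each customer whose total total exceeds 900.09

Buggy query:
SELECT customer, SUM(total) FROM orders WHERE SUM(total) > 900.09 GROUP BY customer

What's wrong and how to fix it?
Bug: SUM(total) is an aggregate, but WHERE filters rows before aggregation

Fix: Move the aggregate condition to a HAVING clause

Corrected query:
SELECT customer, SUM(total) FROM orders GROUP BY customer HAVING SUM(total) > 900.09

Result:
customer | SUM(total)
---------+-----------
Alice    | 1787.57   
Frank    | 5428.45   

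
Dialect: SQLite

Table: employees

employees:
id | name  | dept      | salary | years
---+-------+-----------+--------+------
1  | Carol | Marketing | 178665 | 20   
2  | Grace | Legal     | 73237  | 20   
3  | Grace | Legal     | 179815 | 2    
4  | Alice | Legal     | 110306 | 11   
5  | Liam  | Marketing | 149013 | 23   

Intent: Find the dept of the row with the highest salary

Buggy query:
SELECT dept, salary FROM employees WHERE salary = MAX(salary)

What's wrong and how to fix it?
Bug: MAX(salary) is an aggregate and cannot be used directly in WHERE

Fix: Wrap MAX in a scalar subquery so WHERE compares against a single value

Corrected query:
SELECT dept, salary FROM employees WHERE salary = (SELECT MAX(salary) FROM employees)

Result:
dept  | salary
------+-------
Legal | 179815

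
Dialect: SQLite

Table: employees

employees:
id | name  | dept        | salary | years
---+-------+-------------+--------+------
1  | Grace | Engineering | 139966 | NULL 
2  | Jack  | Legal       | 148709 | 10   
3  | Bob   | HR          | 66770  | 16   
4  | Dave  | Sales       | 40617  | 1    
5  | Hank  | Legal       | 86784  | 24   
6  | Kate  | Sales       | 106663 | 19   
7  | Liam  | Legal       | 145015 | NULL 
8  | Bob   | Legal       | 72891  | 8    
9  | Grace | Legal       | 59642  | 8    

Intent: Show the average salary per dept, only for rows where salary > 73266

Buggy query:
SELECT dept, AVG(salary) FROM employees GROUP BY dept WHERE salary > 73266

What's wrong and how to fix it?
Bug: Row-level WHERE must come before GROUP BY in the clause order

Fix: Place WHERE between FROM and GROUP BY

Corrected query:
SELECT dept, AVG(salary) FROM employees WHERE salary > 73266 GROUP BY dept

Result:
dept        | AVG(salary)
------------+------------
Engineering | 139966     
Legal       | 126836     
Sales       | 106663     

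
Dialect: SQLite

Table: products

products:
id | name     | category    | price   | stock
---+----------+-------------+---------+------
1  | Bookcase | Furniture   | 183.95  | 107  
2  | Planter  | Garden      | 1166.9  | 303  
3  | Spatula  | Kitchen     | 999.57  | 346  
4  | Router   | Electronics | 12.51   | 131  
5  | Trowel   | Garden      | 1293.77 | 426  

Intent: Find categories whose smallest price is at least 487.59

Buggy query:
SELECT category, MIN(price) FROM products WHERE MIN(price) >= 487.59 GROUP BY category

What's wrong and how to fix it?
Bug: MIN() in WHERE is a misuse of aggregate

Fix: Replace WHERE with HAVING after the GROUP BY

Corrected query:
SELECT category, MIN(price) FROM products GROUP BY category HAVING MIN(price) >= 487.59

Result:
category | MIN(price)
---------+-----------
Garden   | 1166.9    
Kitchen  | 999.57    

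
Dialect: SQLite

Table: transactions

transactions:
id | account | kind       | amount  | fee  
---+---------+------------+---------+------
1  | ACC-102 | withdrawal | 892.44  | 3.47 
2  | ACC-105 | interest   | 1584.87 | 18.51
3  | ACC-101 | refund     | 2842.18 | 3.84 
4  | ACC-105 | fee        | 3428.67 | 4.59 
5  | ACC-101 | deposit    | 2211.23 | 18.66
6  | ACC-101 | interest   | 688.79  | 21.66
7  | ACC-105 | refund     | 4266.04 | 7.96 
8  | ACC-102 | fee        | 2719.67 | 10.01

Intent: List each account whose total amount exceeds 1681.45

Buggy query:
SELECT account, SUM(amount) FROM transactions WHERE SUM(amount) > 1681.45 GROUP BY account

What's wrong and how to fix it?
Bug: Aggregate functions cannot appear in a WHERE clause

Fix: Move the aggregate condition to a HAVING clause

Corrected query:
SELECT account, SUM(amount) FROM transactions GROUP BY account HAVING SUM(amount) > 1681.45

Result:
account | SUM(amount)
--------+------------
ACC-101 | 5742.2     
ACC-102 | 3612.11    
ACC-105 | 9279.58    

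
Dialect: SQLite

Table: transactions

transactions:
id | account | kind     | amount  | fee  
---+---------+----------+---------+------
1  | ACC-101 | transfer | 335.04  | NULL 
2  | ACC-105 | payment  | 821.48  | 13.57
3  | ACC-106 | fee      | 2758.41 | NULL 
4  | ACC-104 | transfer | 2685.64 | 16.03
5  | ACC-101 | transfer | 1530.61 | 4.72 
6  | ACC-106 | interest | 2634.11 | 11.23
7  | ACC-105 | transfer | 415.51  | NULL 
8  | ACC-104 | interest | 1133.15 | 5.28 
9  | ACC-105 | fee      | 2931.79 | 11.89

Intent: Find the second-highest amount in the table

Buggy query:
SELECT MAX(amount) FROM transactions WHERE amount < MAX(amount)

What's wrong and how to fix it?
Bug: MAX(amount) on the right of the comparison is an aggregate-in-WHERE error

Fix: Compute the overall MAX in a subquery, then take MAX of rows below it

Corrected query:
SELECT MAX(amount) FROM transactions WHERE amount < (SELECT MAX(amount) FROM transactions)

Result:
MAX(amount)
-----------
2758.41    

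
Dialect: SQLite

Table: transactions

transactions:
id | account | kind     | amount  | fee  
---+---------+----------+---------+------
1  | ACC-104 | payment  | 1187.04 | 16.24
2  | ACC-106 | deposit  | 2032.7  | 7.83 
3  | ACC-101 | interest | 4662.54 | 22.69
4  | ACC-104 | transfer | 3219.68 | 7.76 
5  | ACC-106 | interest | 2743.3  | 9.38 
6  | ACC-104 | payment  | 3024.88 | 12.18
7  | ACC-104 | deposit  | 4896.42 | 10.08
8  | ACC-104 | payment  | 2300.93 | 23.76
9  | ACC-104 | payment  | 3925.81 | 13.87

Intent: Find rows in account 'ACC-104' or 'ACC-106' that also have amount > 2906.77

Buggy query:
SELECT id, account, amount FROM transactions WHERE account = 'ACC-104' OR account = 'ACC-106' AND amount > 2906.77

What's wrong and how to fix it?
Bug: Without parentheses, AND is evaluated before OR, so the amount filter only applies to the 'ACC-106' branch

Fix: Add parentheses around the OR so the AND applies to both alternatives

Corrected query:
SELECT id, account, amount FROM transactions WHERE (account = 'ACC-104' OR account = 'ACC-106') AND amount > 2906.77

Result:
id | account | amount 
---+---------+--------
4  | ACC-104 | 3219.68
6  | ACC-104 | 3024.88
7  | ACC-104 | 4896.42
9  | ACC-104 | 3925.81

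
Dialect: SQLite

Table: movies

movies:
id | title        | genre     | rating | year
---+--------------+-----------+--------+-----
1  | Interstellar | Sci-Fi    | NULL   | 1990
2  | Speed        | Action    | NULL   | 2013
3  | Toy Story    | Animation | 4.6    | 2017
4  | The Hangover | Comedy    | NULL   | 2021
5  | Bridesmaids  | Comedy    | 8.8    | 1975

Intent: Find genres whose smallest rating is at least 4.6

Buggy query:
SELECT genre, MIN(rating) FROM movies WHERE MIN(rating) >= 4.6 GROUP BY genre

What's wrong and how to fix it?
Bug: MIN() in WHERE is a misuse of aggregate

Fix: Replace WHERE with HAVING after the GROUP BY

Corrected query:
SELECT genre, MIN(rating) FROM movies GROUP BY genre HAVING MIN(rating) >= 4.6

Result:
genre     | MIN(rating)
----------+------------
Animation | 4.6        
Comedy    | 8.8        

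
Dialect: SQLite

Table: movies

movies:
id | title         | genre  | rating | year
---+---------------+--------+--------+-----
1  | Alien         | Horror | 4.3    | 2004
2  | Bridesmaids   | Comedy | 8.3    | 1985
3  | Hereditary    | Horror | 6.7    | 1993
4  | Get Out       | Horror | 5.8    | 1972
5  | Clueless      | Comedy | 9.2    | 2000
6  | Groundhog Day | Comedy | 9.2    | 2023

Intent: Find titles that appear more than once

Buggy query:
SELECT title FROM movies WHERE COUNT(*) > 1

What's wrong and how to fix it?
Bug: COUNT(*) is an aggregate and cannot be used in WHERE

Fix: GROUP BY title, then filter groups with HAVING COUNT(*) > 1

Corrected query:
SELECT title FROM movies GROUP BY title HAVING COUNT(*) > 1

Result:
(no rows)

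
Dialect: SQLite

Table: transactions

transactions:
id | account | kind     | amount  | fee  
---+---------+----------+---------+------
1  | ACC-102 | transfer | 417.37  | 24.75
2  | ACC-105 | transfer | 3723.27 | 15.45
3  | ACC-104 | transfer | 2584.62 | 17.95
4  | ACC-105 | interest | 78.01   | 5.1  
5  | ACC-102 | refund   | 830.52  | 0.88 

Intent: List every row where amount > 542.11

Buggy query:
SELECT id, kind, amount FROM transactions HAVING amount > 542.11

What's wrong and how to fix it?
Bug: HAVING filters the output of aggregation, but this query has no GROUP BY and no aggregate functions, so SQLite rejects it (HAVING clause on a non-aggregate query); the condition here is per row

Fix: Replace HAVING with WHERE since the condition applies to individual rows

Corrected query:
SELECT id, kind, amount FROM transactions WHERE amount > 542.11

Result:
id | kind     | amount 
---+----------+--------
2  | transfer | 3723.27
3  | transfer | 2584.62
5  | refund   | 830.52 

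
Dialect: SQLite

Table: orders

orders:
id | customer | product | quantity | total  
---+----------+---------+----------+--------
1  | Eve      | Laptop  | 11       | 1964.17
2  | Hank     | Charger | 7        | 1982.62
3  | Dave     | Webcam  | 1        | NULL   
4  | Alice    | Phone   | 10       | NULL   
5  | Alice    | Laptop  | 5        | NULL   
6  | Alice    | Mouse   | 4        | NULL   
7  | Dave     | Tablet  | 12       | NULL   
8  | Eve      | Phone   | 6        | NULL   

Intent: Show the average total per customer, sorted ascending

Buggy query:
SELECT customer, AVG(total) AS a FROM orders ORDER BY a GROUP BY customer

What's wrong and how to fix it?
Bug: ORDER BY appears before GROUP BY; SQL clause order requires GROUP BY first

Fix: Reorder: SELECT … FROM … GROUP BY … ORDER BY …

Corrected query:
SELECT customer, AVG(total) AS a FROM orders GROUP BY customer ORDER BY a

Result:
customer | a      
---------+--------
Alice    | NULL   
Dave     | NULL   
Eve      | 1964.17
Hank     | 1982.62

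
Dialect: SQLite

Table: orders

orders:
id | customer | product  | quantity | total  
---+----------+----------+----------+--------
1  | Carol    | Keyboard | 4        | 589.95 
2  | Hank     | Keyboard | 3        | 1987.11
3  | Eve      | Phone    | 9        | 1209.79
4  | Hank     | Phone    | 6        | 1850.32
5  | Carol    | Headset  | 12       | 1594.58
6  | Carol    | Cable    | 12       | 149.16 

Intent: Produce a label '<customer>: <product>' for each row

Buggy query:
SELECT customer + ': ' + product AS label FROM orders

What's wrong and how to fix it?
Bug: '+' is numeric addition; on text columns SQLite converts them to 0 instead of concatenating

Fix: Replace + with || to concatenate text

Corrected query:
SELECT customer || ': ' || product AS label FROM orders

Result:
label          
---------------
Carol: Keyboard
Hank: Keyboard 
Eve: Phone     
Hank: Phone    
Carol: Headset 
Carol: Cable   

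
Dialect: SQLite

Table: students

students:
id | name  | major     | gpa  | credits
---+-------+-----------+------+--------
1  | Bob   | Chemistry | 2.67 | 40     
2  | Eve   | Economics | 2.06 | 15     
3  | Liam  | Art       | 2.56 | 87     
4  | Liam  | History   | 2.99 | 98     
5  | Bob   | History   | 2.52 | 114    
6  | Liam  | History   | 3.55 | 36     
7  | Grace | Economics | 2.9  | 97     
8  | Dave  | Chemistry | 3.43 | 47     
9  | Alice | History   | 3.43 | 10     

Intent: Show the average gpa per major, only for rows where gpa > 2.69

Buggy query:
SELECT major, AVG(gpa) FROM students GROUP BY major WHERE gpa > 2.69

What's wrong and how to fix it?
Bug: WHERE cannot follow GROUP BY

Fix: Move the WHERE clause before GROUP BY

Corrected query:
SELECT major, AVG(gpa) FROM students WHERE gpa > 2.69 GROUP BY major

Result:
major     | AVG(gpa)
----------+---------
Chemistry | 3.43    
Economics | 2.9     
History   | 3.323333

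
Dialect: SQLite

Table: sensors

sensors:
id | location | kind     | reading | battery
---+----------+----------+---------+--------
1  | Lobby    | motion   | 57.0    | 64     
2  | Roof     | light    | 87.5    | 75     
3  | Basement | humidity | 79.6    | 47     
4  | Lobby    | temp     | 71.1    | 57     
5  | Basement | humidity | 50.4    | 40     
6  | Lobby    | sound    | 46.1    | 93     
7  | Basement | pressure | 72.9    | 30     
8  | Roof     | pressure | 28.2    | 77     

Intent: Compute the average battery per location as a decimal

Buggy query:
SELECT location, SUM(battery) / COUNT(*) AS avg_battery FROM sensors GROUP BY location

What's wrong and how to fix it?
Bug: SUM(battery) and COUNT(*) are both integers; the division truncates the fractional part

Fix: Cast one side to REAL so the division keeps the fractional part

Corrected query:
SELECT location, SUM(battery) * 1.0 / COUNT(*) AS avg_battery FROM sensors GROUP BY location

Result:
location | avg_battery
---------+------------
Basement | 39         
Lobby    | 71.333333  
Roof     | 76         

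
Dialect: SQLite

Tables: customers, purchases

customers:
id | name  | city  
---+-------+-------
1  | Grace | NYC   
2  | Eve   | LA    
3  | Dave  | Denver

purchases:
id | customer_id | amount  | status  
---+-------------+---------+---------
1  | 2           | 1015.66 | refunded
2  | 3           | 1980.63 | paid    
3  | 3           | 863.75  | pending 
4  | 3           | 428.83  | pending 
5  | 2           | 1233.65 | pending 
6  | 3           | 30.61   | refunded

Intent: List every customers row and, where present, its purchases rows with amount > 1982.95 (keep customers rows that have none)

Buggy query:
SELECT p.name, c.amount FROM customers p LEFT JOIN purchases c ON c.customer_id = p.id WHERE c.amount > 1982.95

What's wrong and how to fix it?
Bug: A WHERE condition on the right-hand table after LEFT JOIN drops unmatched parents

Fix: Put 'c.amount > 1982.95' in the JOIN's ON clause instead of WHERE

Corrected query:
SELECT p.name, c.amount FROM customers p LEFT JOIN purchases c ON c.customer_id = p.id AND c.amount > 1982.95

Result:
name  | amount
------+-------
Grace | NULL  
Eve   | NULL  
Dave  | NULL  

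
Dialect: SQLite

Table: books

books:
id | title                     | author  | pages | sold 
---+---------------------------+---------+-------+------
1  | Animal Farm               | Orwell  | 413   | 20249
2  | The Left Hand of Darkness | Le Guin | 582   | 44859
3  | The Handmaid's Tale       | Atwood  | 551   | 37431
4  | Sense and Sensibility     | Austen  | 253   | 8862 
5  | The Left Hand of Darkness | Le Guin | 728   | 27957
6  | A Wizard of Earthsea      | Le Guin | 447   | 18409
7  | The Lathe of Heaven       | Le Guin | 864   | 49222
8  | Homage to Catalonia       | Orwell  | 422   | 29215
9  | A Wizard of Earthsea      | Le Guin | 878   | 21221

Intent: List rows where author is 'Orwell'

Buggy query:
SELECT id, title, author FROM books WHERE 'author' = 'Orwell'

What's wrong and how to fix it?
Bug: 'author' in single quotes is a string literal, not the column; the comparison is literal-vs-literal and never true

Fix: Remove the quotes around the column name (or use double quotes for an identifier)

Corrected query:
SELECT id, title, author FROM books WHERE author = 'Orwell'

Result:
id | title               | author
---+---------------------+-------
1  | Animal Farm         | Orwell
8  | Homage to Catalonia | Orwell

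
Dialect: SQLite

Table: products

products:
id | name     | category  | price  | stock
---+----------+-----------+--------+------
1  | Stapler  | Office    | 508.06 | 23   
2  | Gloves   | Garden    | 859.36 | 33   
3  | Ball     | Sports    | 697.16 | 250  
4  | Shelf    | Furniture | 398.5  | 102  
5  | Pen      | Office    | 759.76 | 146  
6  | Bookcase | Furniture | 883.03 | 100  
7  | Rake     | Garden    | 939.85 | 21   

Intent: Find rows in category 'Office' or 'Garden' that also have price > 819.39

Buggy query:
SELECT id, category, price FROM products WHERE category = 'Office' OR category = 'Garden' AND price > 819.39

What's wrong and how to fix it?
Bug: AND binds tighter than OR, so this parses as category = 'Office' OR (category = 'Garden' AND price > 819.39)

Fix: Group the OR with parentheses (or use IN), then AND the threshold

Corrected query:
SELECT id, category, price FROM products WHERE (category = 'Office' OR category = 'Garden') AND price > 819.39

Result:
id | category | price 
---+----------+-------
2  | Garden   | 859.36
7  | Garden   | 939.85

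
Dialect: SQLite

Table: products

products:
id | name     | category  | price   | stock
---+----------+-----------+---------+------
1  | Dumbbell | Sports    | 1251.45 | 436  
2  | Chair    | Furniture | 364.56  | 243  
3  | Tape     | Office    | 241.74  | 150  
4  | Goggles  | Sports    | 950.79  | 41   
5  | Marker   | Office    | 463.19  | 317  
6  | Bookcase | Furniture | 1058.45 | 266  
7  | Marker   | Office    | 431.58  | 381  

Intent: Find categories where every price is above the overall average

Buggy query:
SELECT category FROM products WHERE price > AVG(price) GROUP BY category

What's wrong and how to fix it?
Bug: WHERE evaluates per row before aggregation, so AVG() is unavailable

Fix: Use a subquery for AVG and a HAVING MIN(...) filter so the condition holds for every row in the group

Corrected query:
SELECT category FROM products GROUP BY category HAVING MIN(price) > (SELECT AVG(price) FROM products)

Result:
category
--------
Sports  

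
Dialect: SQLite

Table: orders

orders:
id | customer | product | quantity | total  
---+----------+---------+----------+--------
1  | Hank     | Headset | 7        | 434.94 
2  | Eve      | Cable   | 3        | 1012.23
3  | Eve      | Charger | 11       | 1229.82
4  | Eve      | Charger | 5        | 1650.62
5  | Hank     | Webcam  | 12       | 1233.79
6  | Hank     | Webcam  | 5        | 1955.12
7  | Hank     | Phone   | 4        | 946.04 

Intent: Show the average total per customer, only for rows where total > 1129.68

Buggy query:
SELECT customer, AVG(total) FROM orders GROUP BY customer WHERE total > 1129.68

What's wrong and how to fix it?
Bug: Row-level WHERE must come before GROUP BY in the clause order

Fix: Place WHERE between FROM and GROUP BY

Corrected query:
SELECT customer, AVG(total) FROM orders WHERE total > 1129.68 GROUP BY customer

Result:
customer | AVG(total)
---------+-----------
Eve      | 1440.22   
Hank     | 1594.455  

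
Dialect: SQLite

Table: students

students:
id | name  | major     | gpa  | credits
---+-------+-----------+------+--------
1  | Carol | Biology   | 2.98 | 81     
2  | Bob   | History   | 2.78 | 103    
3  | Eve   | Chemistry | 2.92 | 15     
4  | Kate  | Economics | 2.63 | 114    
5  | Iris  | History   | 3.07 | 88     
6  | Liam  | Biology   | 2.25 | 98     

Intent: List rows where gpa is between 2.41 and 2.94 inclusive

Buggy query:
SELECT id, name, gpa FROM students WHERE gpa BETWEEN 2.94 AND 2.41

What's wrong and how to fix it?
Bug: BETWEEN expects the lower bound first; with 2.94 AND 2.41 the range is empty

Fix: Write BETWEEN 2.41 AND 2.94

Corrected query:
SELECT id, name, gpa FROM students WHERE gpa BETWEEN 2.41 AND 2.94

Result:
id | name | gpa 
---+------+-----
2  | Bob  | 2.78
3  | Eve  | 2.92
4  | Kate | 2.63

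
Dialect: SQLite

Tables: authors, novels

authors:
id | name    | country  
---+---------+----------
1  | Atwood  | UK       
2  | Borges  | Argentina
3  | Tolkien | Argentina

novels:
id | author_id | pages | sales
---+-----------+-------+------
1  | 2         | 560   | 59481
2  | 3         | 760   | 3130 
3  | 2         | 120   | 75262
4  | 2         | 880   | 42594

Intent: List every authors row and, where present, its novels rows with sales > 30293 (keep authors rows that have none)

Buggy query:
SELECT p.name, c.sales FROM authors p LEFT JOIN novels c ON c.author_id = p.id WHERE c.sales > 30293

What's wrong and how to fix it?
Bug: Filtering c.sales in WHERE discards the NULL rows produced by LEFT JOIN, turning it into an inner join

Fix: Move the right-table condition into the ON clause so unmatched parents are kept

Corrected query:
SELECT p.name, c.sales FROM authors p LEFT JOIN novels c ON c.author_id = p.id AND c.sales > 30293

Result:
name    | sales
--------+------
Atwood  | NULL 
Borges  | 42594
Borges  | 59481
Borges  | 75262
Tolkien | NULL 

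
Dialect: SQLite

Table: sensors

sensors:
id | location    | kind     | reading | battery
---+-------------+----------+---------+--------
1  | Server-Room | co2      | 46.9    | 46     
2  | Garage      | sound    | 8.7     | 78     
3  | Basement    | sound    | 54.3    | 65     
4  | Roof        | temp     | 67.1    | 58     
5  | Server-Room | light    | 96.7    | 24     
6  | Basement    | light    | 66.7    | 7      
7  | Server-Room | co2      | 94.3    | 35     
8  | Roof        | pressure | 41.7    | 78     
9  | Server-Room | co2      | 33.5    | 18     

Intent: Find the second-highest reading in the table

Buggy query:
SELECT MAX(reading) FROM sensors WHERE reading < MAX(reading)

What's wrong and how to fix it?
Bug: The inner MAX is an aggregate inside WHERE, which is not allowed

Fix: Compute the overall MAX in a subquery, then take MAX of rows below it

Corrected query:
SELECT MAX(reading) FROM sensors WHERE reading < (SELECT MAX(reading) FROM sensors)

Result:
MAX(reading)
------------
94.3        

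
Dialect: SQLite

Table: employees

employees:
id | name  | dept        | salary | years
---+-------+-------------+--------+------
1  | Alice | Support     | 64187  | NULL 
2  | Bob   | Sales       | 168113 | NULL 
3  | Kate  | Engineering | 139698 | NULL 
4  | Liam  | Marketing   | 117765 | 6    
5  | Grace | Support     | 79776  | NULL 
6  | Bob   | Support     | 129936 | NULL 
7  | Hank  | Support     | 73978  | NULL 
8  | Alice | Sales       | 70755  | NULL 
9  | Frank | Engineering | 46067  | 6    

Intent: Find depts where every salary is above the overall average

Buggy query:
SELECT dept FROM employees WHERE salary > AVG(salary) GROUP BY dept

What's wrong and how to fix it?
Bug: WHERE evaluates per row before aggregation, so AVG() is unavailable

Fix: Use a subquery for AVG and a HAVING MIN(...) filter so the condition holds for every row in the group

Corrected query:
SELECT dept FROM employees GROUP BY dept HAVING MIN(salary) > (SELECT AVG(salary) FROM employees)

Result:
dept     
---------
Marketing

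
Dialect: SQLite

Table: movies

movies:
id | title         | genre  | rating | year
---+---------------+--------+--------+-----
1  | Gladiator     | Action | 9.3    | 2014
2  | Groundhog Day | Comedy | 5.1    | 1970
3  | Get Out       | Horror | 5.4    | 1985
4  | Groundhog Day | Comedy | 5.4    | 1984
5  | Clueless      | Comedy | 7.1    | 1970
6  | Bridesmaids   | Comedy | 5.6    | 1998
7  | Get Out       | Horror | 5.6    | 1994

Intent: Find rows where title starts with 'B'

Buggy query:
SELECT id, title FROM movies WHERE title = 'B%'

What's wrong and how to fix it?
Bug: Wildcards only work with LIKE; '=' treats '%' as a literal character

Fix: Use LIKE for wildcard pattern matching

Corrected query:
SELECT id, title FROM movies WHERE title LIKE 'B%'

Result:
id | title      
---+------------
6  | Bridesmaids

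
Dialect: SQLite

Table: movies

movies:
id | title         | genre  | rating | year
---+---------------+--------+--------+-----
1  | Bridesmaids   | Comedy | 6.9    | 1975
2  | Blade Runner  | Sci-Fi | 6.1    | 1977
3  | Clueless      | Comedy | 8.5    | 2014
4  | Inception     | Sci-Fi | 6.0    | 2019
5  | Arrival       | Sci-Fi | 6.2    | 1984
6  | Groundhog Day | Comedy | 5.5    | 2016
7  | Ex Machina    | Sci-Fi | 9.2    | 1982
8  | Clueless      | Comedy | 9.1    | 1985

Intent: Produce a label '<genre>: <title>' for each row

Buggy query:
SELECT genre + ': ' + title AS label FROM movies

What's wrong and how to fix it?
Bug: SQLite uses || for string concatenation; + coerces text to numbers (yielding 0)

Fix: Replace + with || to concatenate text

Corrected query:
SELECT genre || ': ' || title AS label FROM movies

Result:
label                
---------------------
Comedy: Bridesmaids  
Sci-Fi: Blade Runner 
Comedy: Clueless     
Sci-Fi: Inception    
Sci-Fi: Arrival      
Comedy: Groundhog Day
Sci-Fi: Ex Machina   
Comedy: Clueless     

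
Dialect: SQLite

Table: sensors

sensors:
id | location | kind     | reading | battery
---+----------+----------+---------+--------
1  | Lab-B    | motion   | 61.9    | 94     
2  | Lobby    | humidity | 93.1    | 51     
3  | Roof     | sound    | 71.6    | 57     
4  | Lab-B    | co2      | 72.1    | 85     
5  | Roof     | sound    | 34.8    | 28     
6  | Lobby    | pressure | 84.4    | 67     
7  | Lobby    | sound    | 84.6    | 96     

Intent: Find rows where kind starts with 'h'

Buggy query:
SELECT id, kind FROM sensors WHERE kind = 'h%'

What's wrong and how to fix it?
Bug: '=' compares the literal string including the % character; pattern matching needs LIKE

Fix: Use LIKE for wildcard pattern matching

Corrected query:
SELECT id, kind FROM sensors WHERE kind LIKE 'h%'

Result:
id | kind    
---+---------
2  | humidity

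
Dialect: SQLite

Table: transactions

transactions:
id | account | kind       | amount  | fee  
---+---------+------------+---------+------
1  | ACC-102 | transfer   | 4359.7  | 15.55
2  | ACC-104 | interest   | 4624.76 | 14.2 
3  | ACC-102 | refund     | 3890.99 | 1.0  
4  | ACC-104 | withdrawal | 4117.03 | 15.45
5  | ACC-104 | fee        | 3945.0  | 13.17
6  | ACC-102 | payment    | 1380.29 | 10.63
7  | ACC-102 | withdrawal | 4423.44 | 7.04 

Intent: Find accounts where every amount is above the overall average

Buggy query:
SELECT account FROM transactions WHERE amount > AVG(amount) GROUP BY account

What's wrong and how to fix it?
Bug: AVG() is an aggregate; it can't sit directly in WHERE

Fix: Use a subquery for AVG and a HAVING MIN(...) filter so the condition holds for every row in the group

Corrected query:
SELECT account FROM transactions GROUP BY account HAVING MIN(amount) > (SELECT AVG(amount) FROM transactions)

Result:
account
-------
ACC-104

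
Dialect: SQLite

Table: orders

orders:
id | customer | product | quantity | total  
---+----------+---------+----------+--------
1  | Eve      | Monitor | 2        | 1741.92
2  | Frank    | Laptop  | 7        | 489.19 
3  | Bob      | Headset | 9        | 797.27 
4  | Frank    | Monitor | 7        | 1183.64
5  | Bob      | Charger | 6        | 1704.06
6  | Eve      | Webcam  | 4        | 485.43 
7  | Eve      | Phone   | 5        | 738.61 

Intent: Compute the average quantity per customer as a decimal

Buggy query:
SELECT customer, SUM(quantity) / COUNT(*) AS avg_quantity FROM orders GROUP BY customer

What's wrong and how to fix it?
Bug: Both operands are integers, so '/' performs integer division and truncates

Fix: Multiply by 1.0 (or CAST to REAL) to force floating-point division

Corrected query:
SELECT customer, SUM(quantity) * 1.0 / COUNT(*) AS avg_quantity FROM orders GROUP BY customer

Result:
customer | avg_quantity
---------+-------------
Bob      | 7.5         
Eve      | 3.666667    
Frank    | 7           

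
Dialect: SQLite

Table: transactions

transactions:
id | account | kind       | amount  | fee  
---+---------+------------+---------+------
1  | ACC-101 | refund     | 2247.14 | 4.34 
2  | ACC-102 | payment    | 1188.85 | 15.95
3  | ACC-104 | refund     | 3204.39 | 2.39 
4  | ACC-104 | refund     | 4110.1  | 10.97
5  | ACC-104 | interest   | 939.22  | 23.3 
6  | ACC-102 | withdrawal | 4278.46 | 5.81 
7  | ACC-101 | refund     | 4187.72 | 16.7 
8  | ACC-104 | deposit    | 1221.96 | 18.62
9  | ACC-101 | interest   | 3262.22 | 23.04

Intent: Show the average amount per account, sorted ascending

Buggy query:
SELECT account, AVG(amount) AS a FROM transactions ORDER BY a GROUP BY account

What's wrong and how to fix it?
Bug: GROUP BY must precede ORDER BY

Fix: Reorder: SELECT … FROM … GROUP BY … ORDER BY …

Corrected query:
SELECT account, AVG(amount) AS a FROM transactions GROUP BY account ORDER BY a

Result:
account | a        
--------+----------
ACC-104 | 2368.9175
ACC-102 | 2733.655 
ACC-101 | 3232.36  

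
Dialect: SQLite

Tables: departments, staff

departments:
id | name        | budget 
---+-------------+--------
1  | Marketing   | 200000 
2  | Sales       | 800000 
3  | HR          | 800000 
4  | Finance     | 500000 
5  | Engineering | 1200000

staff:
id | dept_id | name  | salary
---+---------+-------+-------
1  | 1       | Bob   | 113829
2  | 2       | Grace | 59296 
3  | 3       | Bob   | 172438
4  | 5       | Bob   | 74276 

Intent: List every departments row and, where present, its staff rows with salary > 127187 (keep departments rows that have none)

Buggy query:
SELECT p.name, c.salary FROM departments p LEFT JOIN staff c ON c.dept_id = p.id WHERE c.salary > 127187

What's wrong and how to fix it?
Bug: A WHERE condition on the right-hand table after LEFT JOIN drops unmatched parents

Fix: Move the right-table condition into the ON clause so unmatched parents are kept

Corrected query:
SELECT p.name, c.salary FROM departments p LEFT JOIN staff c ON c.dept_id = p.id AND c.salary > 127187

Result:
name        | salary
------------+-------
Marketing   | NULL  
Sales       | NULL  
HR          | 172438
Finance     | NULL  
Engineering | NULL  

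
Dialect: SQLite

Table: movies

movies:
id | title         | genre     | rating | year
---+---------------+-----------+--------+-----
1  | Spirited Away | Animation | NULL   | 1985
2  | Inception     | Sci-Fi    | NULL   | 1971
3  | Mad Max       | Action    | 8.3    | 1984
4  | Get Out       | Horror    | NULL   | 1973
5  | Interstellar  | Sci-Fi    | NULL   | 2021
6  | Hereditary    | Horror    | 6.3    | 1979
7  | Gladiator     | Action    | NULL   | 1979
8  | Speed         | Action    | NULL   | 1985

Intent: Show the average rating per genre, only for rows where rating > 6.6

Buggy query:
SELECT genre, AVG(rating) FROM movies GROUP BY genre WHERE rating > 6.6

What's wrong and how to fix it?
Bug: Row-level WHERE must come before GROUP BY in the clause order

Fix: Move the WHERE clause before GROUP BY

Corrected query:
SELECT genre, AVG(rating) FROM movies WHERE rating > 6.6 GROUP BY genre

Result:
genre  | AVG(rating)
-------+------------
Action | 8.3        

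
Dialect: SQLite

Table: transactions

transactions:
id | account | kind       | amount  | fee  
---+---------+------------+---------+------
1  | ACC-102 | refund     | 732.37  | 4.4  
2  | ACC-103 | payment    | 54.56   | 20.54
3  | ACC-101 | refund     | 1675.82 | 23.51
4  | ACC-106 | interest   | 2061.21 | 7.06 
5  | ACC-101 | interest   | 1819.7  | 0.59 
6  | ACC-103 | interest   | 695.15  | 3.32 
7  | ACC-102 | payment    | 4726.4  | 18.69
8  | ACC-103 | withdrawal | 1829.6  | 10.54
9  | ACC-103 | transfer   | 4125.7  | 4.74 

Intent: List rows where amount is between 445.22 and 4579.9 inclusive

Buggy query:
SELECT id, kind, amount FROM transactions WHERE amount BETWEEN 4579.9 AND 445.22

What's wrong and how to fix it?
Bug: The bounds are reversed; BETWEEN a AND b requires a <= b to match anything

Fix: Write BETWEEN 445.22 AND 4579.9

Corrected query:
SELECT id, kind, amount FROM transactions WHERE amount BETWEEN 445.22 AND 4579.9

Result:
id | kind       | amount 
---+------------+--------
1  | refund     | 732.37 
3  | refund     | 1675.82
4  | interest   | 2061.21
5  | interest   | 1819.7 
6  | interest   | 695.15 
8  | withdrawal | 1829.6 
9  | transfer   | 4125.7 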